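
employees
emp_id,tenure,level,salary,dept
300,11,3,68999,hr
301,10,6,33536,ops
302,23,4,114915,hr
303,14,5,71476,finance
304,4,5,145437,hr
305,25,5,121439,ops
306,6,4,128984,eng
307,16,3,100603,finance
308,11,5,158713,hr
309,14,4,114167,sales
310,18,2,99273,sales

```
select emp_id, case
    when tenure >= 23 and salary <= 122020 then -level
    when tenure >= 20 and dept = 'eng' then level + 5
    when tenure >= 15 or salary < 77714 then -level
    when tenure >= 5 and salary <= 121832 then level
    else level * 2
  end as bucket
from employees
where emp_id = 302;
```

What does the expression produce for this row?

-4

emp_id = 302: tenure=23, level=4, salary=114915, dept=hr.
tenure >= 23 and salary <= 122020 → true → -4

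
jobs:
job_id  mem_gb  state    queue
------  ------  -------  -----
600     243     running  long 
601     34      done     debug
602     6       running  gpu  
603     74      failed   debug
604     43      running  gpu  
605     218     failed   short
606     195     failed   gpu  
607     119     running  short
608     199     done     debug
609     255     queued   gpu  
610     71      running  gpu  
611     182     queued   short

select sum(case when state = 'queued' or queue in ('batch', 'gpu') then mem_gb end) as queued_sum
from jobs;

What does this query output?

752

job_id=600: ✗
job_id=601: ✗
job_id=602: ✓ → 6
job_id=603: ✗
job_id=604: ✓ → 43
job_id=605: ✗
job_id=606: ✓ → 195
job_id=607: ✗
job_id=608: ✗
job_id=609: ✓ → 255
job_id=610: ✓ → 71
job_id=611: ✓ → 182
queued_sum = 6 + 43 + 195 + 255 + 71 + 182 = 752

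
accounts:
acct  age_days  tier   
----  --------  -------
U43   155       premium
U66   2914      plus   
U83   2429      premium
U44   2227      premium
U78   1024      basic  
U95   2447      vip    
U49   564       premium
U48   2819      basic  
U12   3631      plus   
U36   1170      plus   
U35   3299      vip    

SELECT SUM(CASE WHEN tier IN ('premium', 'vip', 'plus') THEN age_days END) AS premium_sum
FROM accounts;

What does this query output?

18836

acct=U43: ✓ → 155
acct=U66: ✓ → 2914
acct=U83: ✓ → 2429
acct=U44: ✓ → 2227
acct=U78: ✗
acct=U95: ✓ → 2447
acct=U49: ✓ → 564
acct=U48: ✗
acct=U12: ✓ → 3631
acct=U36: ✓ → 1170
acct=U35: ✓ → 3299
premium_sum = 155 + 2914 + 2429 + 2227 + 2447 + 564 + 3631 + 1170 + 3299 = 18836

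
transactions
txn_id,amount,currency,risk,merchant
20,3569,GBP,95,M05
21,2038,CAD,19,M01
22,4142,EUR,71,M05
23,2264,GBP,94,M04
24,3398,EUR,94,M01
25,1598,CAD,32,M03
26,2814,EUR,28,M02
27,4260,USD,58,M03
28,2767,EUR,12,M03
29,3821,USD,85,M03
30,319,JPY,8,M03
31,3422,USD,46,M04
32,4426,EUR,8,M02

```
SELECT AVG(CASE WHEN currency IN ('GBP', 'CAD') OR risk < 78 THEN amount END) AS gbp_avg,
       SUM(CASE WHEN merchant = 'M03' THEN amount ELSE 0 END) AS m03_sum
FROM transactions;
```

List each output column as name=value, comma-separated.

[gbp_avg: currency IN ('GBP', 'CAD') OR risk < 78]
txn_id=20: ✓ → 3569
txn_id=21: ✓ → 2038
txn_id=22: ✓ → 4142
txn_id=23: ✓ → 2264
txn_id=24: ✗
txn_id=25: ✓ → 1598
txn_id=26: ✓ → 2814
txn_id=27: ✓ → 4260
txn_id=28: ✓ → 2767
txn_id=29: ✗
txn_id=30: ✓ → 319
txn_id=31: ✓ → 3422
txn_id=32: ✓ → 4426
gbp_avg = (3569 + 2038 + 4142 + 2264 + 1598 + 2814 + 4260 + 2767 + 319 + 3422 + 4426) / 11 = 2874.4545454545
—
[m03_sum: merchant = 'M03']
txn_id=20: ✗
txn_id=21: ✗
txn_id=22: ✗
txn_id=23: ✗
txn_id=24: ✗
txn_id=25: ✓ → 1598
txn_id=26: ✗
txn_id=27: ✓ → 4260
txn_id=28: ✓ → 2767
txn_id=29: ✓ → 3821
txn_id=30: ✓ → 319
txn_id=31: ✗
txn_id=32: ✗
m03_sum = 1598 + 4260 + 2767 + 3821 + 319 = 12765

gbp_avg=2874.4545454545, m03_sum=12765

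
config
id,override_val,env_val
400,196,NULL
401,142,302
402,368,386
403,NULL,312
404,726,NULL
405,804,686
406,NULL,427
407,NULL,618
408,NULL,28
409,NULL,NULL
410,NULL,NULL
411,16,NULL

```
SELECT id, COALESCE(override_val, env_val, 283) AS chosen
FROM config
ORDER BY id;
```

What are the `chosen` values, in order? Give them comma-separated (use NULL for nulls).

196, 142, 368, 312, 726, 804, 427, 618, 28, 283, 283, 16

id=400: override_val=196 → 196
id=401: override_val=142 → 142
id=402: override_val=368 → 368
id=403: override_val=NULL, env_val=312 → 312
id=404: override_val=726 → 726
id=405: override_val=804 → 804
id=406: override_val=NULL, env_val=427 → 427
id=407: override_val=NULL, env_val=618 → 618
id=408: override_val=NULL, env_val=28 → 28
id=409: override_val=NULL, env_val=NULL, → literal 283 → 283
id=410: override_val=NULL, env_val=NULL, → literal 283 → 283
id=411: override_val=16 → 16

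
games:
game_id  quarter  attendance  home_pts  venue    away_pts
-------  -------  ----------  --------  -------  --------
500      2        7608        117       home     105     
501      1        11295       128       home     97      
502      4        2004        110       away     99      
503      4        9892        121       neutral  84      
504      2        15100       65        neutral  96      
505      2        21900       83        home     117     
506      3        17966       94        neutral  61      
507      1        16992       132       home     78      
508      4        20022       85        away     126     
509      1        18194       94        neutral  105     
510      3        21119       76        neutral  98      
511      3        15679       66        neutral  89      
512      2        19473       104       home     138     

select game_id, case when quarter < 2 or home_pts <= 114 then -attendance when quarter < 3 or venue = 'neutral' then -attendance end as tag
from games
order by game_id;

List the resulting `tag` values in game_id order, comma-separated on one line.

game_id=500: quarter < 3 or venue = 'neutral' → -7608
game_id=501: quarter < 2 or home_pts <= 114 → -11295
game_id=502: quarter < 2 or home_pts <= 114 → -2004
game_id=503: quarter < 3 or venue = 'neutral' → -9892
game_id=504: quarter < 2 or home_pts <= 114 → -15100
game_id=505: quarter < 2 or home_pts <= 114 → -21900
game_id=506: quarter < 2 or home_pts <= 114 → -17966
game_id=507: quarter < 2 or home_pts <= 114 → -16992
game_id=508: quarter < 2 or home_pts <= 114 → -20022
game_id=509: quarter < 2 or home_pts <= 114 → -18194
game_id=510: quarter < 2 or home_pts <= 114 → -21119
game_id=511: quarter < 2 or home_pts <= 114 → -15679
game_id=512: quarter < 2 or home_pts <= 114 → -19473

-7608, -11295, -2004, -9892, -15100, -21900, -17966, -16992, -20022, -18194, -21119, -15679, -19473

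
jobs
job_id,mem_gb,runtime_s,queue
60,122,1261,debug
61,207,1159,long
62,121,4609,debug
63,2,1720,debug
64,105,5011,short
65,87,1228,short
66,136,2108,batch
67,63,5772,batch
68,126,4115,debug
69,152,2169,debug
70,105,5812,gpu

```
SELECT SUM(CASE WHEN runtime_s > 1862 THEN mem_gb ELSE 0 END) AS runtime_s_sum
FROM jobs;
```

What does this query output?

job_id=60: ✗
job_id=61: ✗
job_id=62: ✓ → 121
job_id=63: ✗
job_id=64: ✓ → 105
job_id=65: ✗
job_id=66: ✓ → 136
job_id=67: ✓ → 63
job_id=68: ✓ → 126
job_id=69: ✓ → 152
job_id=70: ✓ → 105
runtime_s_sum = 121 + 105 + 136 + 63 + 126 + 152 + 105 = 808

808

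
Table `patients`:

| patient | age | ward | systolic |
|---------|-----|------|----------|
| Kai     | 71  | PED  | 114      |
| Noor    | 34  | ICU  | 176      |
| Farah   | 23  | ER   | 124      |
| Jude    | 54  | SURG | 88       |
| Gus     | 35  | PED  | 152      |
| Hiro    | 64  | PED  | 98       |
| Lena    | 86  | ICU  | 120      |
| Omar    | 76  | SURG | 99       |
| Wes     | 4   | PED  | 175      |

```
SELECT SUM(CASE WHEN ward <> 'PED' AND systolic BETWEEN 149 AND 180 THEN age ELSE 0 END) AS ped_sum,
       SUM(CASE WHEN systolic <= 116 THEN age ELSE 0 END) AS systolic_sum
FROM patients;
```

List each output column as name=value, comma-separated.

[ped_sum: ward <> 'PED' AND systolic BETWEEN 149 AND 180]
patient=Kai: ✗
patient=Noor: ✓ → 34
patient=Farah: ✗
patient=Jude: ✗
patient=Gus: ✗
patient=Hiro: ✗
patient=Lena: ✗
patient=Omar: ✗
patient=Wes: ✗
ped_sum = 34
—
[systolic_sum: systolic <= 116]
patient=Kai: ✓ → 71
patient=Noor: ✗
patient=Farah: ✗
patient=Jude: ✓ → 54
patient=Gus: ✗
patient=Hiro: ✓ → 64
patient=Lena: ✗
patient=Omar: ✓ → 76
patient=Wes: ✗
systolic_sum = 71 + 54 + 64 + 76 = 265

ped_sum=34, systolic_sum=265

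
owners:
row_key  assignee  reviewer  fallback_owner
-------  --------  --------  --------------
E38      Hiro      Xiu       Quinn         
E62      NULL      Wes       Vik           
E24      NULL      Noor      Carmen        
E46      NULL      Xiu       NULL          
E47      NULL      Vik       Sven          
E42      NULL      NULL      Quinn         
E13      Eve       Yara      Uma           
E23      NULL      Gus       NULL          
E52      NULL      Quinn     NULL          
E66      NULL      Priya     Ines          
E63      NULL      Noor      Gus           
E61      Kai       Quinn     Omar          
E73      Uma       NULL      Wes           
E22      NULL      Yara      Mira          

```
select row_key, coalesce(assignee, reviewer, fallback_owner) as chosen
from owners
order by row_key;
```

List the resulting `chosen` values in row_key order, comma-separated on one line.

Eve, Yara, Gus, Noor, Hiro, Quinn, Xiu, Vik, Quinn, Kai, Wes, Noor, Priya, Uma

row_key=E13: assignee=Eve → Eve
row_key=E22: assignee=NULL, reviewer=Yara → Yara
row_key=E23: assignee=NULL, reviewer=Gus → Gus
row_key=E24: assignee=NULL, reviewer=Noor → Noor
row_key=E38: assignee=Hiro → Hiro
row_key=E42: assignee=NULL, reviewer=NULL, fallback_owner=Quinn → Quinn
row_key=E46: assignee=NULL, reviewer=Xiu → Xiu
row_key=E47: assignee=NULL, reviewer=Vik → Vik
row_key=E52: assignee=NULL, reviewer=Quinn → Quinn
row_key=E61: assignee=Kai → Kai
row_key=E62: assignee=NULL, reviewer=Wes → Wes
row_key=E63: assignee=NULL, reviewer=Noor → Noor
row_key=E66: assignee=NULL, reviewer=Priya → Priya
row_key=E73: assignee=Uma → Uma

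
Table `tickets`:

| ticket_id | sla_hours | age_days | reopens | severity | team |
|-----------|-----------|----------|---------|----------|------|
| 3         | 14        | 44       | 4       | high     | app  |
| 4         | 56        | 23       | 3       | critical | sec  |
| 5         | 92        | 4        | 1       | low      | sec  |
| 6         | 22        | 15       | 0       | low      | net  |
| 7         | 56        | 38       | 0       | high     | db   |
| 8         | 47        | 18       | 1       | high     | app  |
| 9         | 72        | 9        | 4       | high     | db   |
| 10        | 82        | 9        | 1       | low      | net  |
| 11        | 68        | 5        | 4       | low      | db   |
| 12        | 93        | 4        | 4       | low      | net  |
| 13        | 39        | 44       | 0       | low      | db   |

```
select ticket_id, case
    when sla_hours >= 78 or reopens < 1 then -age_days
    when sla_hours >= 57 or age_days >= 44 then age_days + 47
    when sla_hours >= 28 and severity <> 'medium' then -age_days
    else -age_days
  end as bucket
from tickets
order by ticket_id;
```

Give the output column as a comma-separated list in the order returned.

91, -23, -4, -15, -38, -18, 56, -9, 52, -4, -44

ticket_id=3: sla_hours >= 57 or age_days >= 44 → 91
ticket_id=4: sla_hours >= 28 and severity <> 'medium' → -23
ticket_id=5: sla_hours >= 78 or reopens < 1 → -4
ticket_id=6: sla_hours >= 78 or reopens < 1 → -15
ticket_id=7: sla_hours >= 78 or reopens < 1 → -38
ticket_id=8: sla_hours >= 28 and severity <> 'medium' → -18
ticket_id=9: sla_hours >= 57 or age_days >= 44 → 56
ticket_id=10: sla_hours >= 78 or reopens < 1 → -9
ticket_id=11: sla_hours >= 57 or age_days >= 44 → 52
ticket_id=12: sla_hours >= 78 or reopens < 1 → -4
ticket_id=13: sla_hours >= 78 or reopens < 1 → -44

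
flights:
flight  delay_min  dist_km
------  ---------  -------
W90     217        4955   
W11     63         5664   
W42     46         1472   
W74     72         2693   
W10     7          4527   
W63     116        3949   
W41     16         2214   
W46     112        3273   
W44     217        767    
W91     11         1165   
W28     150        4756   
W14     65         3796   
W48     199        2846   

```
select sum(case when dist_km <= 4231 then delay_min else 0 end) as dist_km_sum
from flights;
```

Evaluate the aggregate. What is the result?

flight=W90: ✗
flight=W11: ✗
flight=W42: ✓ → 46
flight=W74: ✓ → 72
flight=W10: ✗
flight=W63: ✓ → 116
flight=W41: ✓ → 16
flight=W46: ✓ → 112
flight=W44: ✓ → 217
flight=W91: ✓ → 11
flight=W28: ✗
flight=W14: ✓ → 65
flight=W48: ✓ → 199
dist_km_sum = 46 + 72 + 116 + 16 + 112 + 217 + 11 + 65 + 199 = 854

854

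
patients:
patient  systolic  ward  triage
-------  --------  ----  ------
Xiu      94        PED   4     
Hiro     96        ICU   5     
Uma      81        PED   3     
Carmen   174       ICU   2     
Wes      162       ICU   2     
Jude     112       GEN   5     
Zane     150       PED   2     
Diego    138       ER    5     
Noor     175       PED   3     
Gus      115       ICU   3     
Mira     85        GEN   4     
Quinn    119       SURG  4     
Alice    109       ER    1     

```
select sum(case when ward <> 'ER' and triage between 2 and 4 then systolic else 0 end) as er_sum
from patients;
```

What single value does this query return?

patient=Xiu: ✓ → 94
patient=Hiro: ✗
patient=Uma: ✓ → 81
patient=Carmen: ✓ → 174
patient=Wes: ✓ → 162
patient=Jude: ✗
patient=Zane: ✓ → 150
patient=Diego: ✗
patient=Noor: ✓ → 175
patient=Gus: ✓ → 115
patient=Mira: ✓ → 85
patient=Quinn: ✓ → 119
patient=Alice: ✗
er_sum = 94 + 81 + 174 + 162 + 150 + 175 + 115 + 85 + 119 = 1155

1155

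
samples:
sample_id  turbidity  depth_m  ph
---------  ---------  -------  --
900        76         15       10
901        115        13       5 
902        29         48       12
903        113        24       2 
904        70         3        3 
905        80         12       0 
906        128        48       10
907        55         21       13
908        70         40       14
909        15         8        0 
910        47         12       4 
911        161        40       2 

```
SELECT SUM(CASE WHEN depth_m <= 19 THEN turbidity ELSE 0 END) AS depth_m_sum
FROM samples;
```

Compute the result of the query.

sample_id=900: ✓ → 76
sample_id=901: ✓ → 115
sample_id=902: ✗
sample_id=903: ✗
sample_id=904: ✓ → 70
sample_id=905: ✓ → 80
sample_id=906: ✗
sample_id=907: ✗
sample_id=908: ✗
sample_id=909: ✓ → 15
sample_id=910: ✓ → 47
sample_id=911: ✗
depth_m_sum = 76 + 115 + 70 + 80 + 15 + 47 = 403

403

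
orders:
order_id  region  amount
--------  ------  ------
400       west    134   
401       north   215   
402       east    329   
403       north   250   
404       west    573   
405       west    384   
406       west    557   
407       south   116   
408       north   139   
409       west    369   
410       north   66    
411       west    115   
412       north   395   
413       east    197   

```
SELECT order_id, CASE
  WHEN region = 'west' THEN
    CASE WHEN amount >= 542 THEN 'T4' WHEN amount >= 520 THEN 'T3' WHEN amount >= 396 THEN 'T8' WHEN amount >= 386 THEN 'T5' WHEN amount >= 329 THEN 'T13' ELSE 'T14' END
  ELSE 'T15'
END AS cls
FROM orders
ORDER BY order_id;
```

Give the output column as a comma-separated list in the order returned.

order_id=400: region='west' → inner[ELSE] → T14
order_id=401: region='north' → outer ELSE → T15
order_id=402: region='east' → outer ELSE → T15
order_id=403: region='north' → outer ELSE → T15
order_id=404: region='west' → inner[amount >= 542] → T4
order_id=405: region='west' → inner[amount >= 329] → T13
order_id=406: region='west' → inner[amount >= 542] → T4
order_id=407: region='south' → outer ELSE → T15
order_id=408: region='north' → outer ELSE → T15
order_id=409: region='west' → inner[amount >= 329] → T13
order_id=410: region='north' → outer ELSE → T15
order_id=411: region='west' → inner[ELSE] → T14
order_id=412: region='north' → outer ELSE → T15
order_id=413: region='east' → outer ELSE → T15

T14, T15, T15, T15, T4, T13, T4, T15, T15, T13, T15, T14, T15, T15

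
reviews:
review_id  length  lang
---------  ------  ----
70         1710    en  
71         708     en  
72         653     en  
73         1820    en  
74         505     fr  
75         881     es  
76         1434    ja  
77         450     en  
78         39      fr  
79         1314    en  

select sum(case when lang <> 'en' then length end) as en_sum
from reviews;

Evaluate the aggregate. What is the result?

2859

review_id=70: ✗
review_id=71: ✗
review_id=72: ✗
review_id=73: ✗
review_id=74: ✓ → 505
review_id=75: ✓ → 881
review_id=76: ✓ → 1434
review_id=77: ✗
review_id=78: ✓ → 39
review_id=79: ✗
en_sum = 505 + 881 + 1434 + 39 = 2859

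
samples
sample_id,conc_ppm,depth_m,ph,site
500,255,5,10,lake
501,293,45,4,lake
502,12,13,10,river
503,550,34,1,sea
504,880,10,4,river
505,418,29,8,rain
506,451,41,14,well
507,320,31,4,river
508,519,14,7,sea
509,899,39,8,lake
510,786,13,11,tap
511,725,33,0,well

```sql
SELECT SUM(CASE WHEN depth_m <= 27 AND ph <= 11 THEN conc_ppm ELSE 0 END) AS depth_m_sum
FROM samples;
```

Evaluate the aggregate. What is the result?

2452

sample_id=500: ✓ → 255
sample_id=501: ✗
sample_id=502: ✓ → 12
sample_id=503: ✗
sample_id=504: ✓ → 880
sample_id=505: ✗
sample_id=506: ✗
sample_id=507: ✗
sample_id=508: ✓ → 519
sample_id=509: ✗
sample_id=510: ✓ → 786
sample_id=511: ✗
depth_m_sum = 255 + 12 + 880 + 519 + 786 = 2452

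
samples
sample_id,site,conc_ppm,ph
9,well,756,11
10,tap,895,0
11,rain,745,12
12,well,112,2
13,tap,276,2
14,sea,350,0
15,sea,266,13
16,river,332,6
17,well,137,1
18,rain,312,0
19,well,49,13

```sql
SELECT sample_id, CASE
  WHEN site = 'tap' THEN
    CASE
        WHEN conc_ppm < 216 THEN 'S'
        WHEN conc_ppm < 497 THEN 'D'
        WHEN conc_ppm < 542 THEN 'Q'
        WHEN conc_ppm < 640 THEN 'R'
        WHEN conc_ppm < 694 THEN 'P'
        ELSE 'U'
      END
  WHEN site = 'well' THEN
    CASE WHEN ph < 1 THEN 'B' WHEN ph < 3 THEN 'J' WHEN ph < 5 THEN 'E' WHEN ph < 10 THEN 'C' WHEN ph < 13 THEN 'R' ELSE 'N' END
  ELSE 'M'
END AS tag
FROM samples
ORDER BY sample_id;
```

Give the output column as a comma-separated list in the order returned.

sample_id=9: site='well' → inner[ph < 13] → R
sample_id=10: site='tap' → inner[ELSE] → U
sample_id=11: site='rain' → outer ELSE → M
sample_id=12: site='well' → inner[ph < 3] → J
sample_id=13: site='tap' → inner[conc_ppm < 497] → D
sample_id=14: site='sea' → outer ELSE → M
sample_id=15: site='sea' → outer ELSE → M
sample_id=16: site='river' → outer ELSE → M
sample_id=17: site='well' → inner[ph < 3] → J
sample_id=18: site='rain' → outer ELSE → M
sample_id=19: site='well' → inner[ELSE] → N

R, U, M, J, D, M, M, M, J, M, N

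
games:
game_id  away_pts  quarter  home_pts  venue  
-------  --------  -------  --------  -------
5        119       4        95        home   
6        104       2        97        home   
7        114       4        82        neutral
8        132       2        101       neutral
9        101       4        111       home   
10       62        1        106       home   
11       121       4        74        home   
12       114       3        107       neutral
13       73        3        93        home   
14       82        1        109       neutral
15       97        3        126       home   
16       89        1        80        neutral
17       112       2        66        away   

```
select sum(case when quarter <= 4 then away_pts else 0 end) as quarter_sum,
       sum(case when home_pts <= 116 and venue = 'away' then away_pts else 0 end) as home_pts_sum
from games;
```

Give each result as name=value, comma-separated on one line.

quarter_sum=1320, home_pts_sum=112

[quarter_sum: quarter <= 4]
game_id=5: ✓ → 119
game_id=6: ✓ → 104
game_id=7: ✓ → 114
game_id=8: ✓ → 132
game_id=9: ✓ → 101
game_id=10: ✓ → 62
game_id=11: ✓ → 121
game_id=12: ✓ → 114
game_id=13: ✓ → 73
game_id=14: ✓ → 82
game_id=15: ✓ → 97
game_id=16: ✓ → 89
game_id=17: ✓ → 112
quarter_sum = 119 + 104 + 114 + 132 + 101 + 62 + 121 + 114 + 73 + 82 + 97 + 89 + 112 = 1320
—
[home_pts_sum: home_pts <= 116 and venue = 'away']
game_id=5: ✗
game_id=6: ✗
game_id=7: ✗
game_id=8: ✗
game_id=9: ✗
game_id=10: ✗
game_id=11: ✗
game_id=12: ✗
game_id=13: ✗
game_id=14: ✗
game_id=15: ✗
game_id=16: ✗
game_id=17: ✓ → 112
home_pts_sum = 112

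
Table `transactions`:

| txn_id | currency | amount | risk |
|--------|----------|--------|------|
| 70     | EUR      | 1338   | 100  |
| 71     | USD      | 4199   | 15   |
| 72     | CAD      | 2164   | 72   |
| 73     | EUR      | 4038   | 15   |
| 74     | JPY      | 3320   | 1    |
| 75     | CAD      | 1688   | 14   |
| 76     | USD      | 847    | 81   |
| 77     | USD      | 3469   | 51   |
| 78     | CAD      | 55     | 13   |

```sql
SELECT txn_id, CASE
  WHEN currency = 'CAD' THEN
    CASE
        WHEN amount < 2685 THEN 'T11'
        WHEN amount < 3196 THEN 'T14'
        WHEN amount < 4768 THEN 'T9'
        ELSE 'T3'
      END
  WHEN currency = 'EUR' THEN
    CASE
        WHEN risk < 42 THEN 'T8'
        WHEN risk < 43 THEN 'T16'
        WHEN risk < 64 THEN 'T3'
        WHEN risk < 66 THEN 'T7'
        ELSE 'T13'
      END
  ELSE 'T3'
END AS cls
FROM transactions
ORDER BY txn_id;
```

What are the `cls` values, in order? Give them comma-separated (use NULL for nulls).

txn_id=70: currency='EUR' → inner[ELSE] → T13
txn_id=71: currency='USD' → outer ELSE → T3
txn_id=72: currency='CAD' → inner[amount < 2685] → T11
txn_id=73: currency='EUR' → inner[risk < 42] → T8
txn_id=74: currency='JPY' → outer ELSE → T3
txn_id=75: currency='CAD' → inner[amount < 2685] → T11
txn_id=76: currency='USD' → outer ELSE → T3
txn_id=77: currency='USD' → outer ELSE → T3
txn_id=78: currency='CAD' → inner[amount < 2685] → T11

T13, T3, T11, T8, T3, T11, T3, T3, T11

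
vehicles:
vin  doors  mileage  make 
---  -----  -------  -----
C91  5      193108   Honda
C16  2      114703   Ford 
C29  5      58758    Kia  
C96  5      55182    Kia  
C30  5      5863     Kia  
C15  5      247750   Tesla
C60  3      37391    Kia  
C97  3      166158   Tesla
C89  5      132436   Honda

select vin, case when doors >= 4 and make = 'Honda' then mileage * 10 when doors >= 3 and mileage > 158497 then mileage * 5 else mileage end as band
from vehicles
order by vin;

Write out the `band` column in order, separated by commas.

1238750, 114703, 58758, 5863, 37391, 1324360, 1931080, 55182, 830790

vin=C15: doors >= 3 and mileage > 158497 → 1238750
vin=C16: ELSE → 114703
vin=C29: ELSE → 58758
vin=C30: ELSE → 5863
vin=C60: ELSE → 37391
vin=C89: doors >= 4 and make = 'Honda' → 1324360
vin=C91: doors >= 4 and make = 'Honda' → 1931080
vin=C96: ELSE → 55182
vin=C97: doors >= 3 and mileage > 158497 → 830790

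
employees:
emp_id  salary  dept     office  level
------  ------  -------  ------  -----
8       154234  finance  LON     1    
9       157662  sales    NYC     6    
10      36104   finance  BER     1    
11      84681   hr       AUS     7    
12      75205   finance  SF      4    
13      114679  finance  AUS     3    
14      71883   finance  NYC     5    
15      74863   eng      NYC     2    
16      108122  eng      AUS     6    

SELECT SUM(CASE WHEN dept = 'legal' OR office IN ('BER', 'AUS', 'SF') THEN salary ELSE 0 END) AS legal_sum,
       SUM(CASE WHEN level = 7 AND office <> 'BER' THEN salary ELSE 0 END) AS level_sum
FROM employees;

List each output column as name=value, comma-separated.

legal_sum=418791, level_sum=84681

[legal_sum: dept = 'legal' OR office IN ('BER', 'AUS', 'SF')]
emp_id=8: ✗
emp_id=9: ✗
emp_id=10: ✓ → 36104
emp_id=11: ✓ → 84681
emp_id=12: ✓ → 75205
emp_id=13: ✓ → 114679
emp_id=14: ✗
emp_id=15: ✗
emp_id=16: ✓ → 108122
legal_sum = 36104 + 84681 + 75205 + 114679 + 108122 = 418791
—
[level_sum: level = 7 AND office <> 'BER']
emp_id=8: ✗
emp_id=9: ✗
emp_id=10: ✗
emp_id=11: ✓ → 84681
emp_id=12: ✗
emp_id=13: ✗
emp_id=14: ✗
emp_id=15: ✗
emp_id=16: ✗
level_sum = 84681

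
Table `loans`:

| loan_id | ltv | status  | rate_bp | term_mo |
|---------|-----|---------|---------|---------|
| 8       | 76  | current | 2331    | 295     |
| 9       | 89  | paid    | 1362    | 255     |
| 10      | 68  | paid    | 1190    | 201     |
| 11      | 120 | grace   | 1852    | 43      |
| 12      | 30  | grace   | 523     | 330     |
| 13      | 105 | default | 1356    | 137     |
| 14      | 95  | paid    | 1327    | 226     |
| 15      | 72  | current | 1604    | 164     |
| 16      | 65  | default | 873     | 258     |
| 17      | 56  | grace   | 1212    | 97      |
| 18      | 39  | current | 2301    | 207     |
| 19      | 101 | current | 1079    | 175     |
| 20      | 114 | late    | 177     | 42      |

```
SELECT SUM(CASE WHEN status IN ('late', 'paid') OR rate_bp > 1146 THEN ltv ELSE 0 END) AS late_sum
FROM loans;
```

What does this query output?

loan_id=8: ✓ → 76
loan_id=9: ✓ → 89
loan_id=10: ✓ → 68
loan_id=11: ✓ → 120
loan_id=12: ✗
loan_id=13: ✓ → 105
loan_id=14: ✓ → 95
loan_id=15: ✓ → 72
loan_id=16: ✗
loan_id=17: ✓ → 56
loan_id=18: ✓ → 39
loan_id=19: ✗
loan_id=20: ✓ → 114
late_sum = 76 + 89 + 68 + 120 + 105 + 95 + 72 + 56 + 39 + 114 = 834

834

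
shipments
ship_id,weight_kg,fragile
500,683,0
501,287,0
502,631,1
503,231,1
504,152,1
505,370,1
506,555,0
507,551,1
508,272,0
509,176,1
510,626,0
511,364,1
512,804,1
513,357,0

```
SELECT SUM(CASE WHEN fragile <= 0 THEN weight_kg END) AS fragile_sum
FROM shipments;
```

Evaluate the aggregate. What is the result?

ship_id=500: ✓ → 683
ship_id=501: ✓ → 287
ship_id=502: ✗
ship_id=503: ✗
ship_id=504: ✗
ship_id=505: ✗
ship_id=506: ✓ → 555
ship_id=507: ✗
ship_id=508: ✓ → 272
ship_id=509: ✗
ship_id=510: ✓ → 626
ship_id=511: ✗
ship_id=512: ✗
ship_id=513: ✓ → 357
fragile_sum = 683 + 287 + 555 + 272 + 626 + 357 = 2780

2780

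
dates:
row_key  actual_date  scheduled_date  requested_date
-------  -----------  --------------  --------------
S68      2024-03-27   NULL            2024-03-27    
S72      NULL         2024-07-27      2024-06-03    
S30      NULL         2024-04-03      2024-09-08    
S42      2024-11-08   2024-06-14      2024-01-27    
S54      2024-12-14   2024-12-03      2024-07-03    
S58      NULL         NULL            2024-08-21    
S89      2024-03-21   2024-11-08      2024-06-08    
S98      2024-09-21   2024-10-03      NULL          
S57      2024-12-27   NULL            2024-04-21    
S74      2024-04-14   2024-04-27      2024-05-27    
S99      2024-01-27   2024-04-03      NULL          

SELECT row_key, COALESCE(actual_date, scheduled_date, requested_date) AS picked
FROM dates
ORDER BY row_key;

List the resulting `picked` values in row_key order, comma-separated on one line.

row_key=S30: actual_date=NULL, scheduled_date=2024-04-03 → 2024-04-03
row_key=S42: actual_date=2024-11-08 → 2024-11-08
row_key=S54: actual_date=2024-12-14 → 2024-12-14
row_key=S57: actual_date=2024-12-27 → 2024-12-27
row_key=S58: actual_date=NULL, scheduled_date=NULL, requested_date=2024-08-21 → 2024-08-21
row_key=S68: actual_date=2024-03-27 → 2024-03-27
row_key=S72: actual_date=NULL, scheduled_date=2024-07-27 → 2024-07-27
row_key=S74: actual_date=2024-04-14 → 2024-04-14
row_key=S89: actual_date=2024-03-21 → 2024-03-21
row_key=S98: actual_date=2024-09-21 → 2024-09-21
row_key=S99: actual_date=2024-01-27 → 2024-01-27

2024-04-03, 2024-11-08, 2024-12-14, 2024-12-27, 2024-08-21, 2024-03-27, 2024-07-27, 2024-04-14, 2024-03-21, 2024-09-21, 2024-01-27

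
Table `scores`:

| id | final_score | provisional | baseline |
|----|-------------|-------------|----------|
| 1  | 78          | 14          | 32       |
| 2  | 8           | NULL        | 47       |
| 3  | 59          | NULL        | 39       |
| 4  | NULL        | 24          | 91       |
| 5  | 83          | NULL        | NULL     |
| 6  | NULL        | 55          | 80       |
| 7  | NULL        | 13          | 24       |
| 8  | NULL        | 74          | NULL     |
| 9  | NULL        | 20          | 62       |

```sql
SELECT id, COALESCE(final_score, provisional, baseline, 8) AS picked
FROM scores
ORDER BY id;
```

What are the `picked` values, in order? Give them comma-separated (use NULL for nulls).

id=1: final_score=78 → 78
id=2: final_score=8 → 8
id=3: final_score=59 → 59
id=4: final_score=NULL, provisional=24 → 24
id=5: final_score=83 → 83
id=6: final_score=NULL, provisional=55 → 55
id=7: final_score=NULL, provisional=13 → 13
id=8: final_score=NULL, provisional=74 → 74
id=9: final_score=NULL, provisional=20 → 20

78, 8, 59, 24, 83, 55, 13, 74, 20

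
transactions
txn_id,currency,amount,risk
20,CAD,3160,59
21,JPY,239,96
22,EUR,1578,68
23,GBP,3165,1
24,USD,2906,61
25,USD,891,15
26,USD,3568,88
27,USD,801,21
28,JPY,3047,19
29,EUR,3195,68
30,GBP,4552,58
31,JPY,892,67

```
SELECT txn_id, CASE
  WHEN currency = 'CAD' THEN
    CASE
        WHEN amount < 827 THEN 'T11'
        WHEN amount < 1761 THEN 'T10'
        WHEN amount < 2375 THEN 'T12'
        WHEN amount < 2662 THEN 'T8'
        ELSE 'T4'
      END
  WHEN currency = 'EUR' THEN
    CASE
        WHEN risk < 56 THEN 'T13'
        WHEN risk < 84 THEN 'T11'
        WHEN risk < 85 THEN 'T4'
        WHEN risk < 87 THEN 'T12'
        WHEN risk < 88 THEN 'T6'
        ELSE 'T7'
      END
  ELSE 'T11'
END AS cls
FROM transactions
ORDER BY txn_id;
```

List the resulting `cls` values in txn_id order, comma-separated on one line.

T4, T11, T11, T11, T11, T11, T11, T11, T11, T11, T11, T11

txn_id=20: currency='CAD' → inner[ELSE] → T4
txn_id=21: currency='JPY' → outer ELSE → T11
txn_id=22: currency='EUR' → inner[risk < 84] → T11
txn_id=23: currency='GBP' → outer ELSE → T11
txn_id=24: currency='USD' → outer ELSE → T11
txn_id=25: currency='USD' → outer ELSE → T11
txn_id=26: currency='USD' → outer ELSE → T11
txn_id=27: currency='USD' → outer ELSE → T11
txn_id=28: currency='JPY' → outer ELSE → T11
txn_id=29: currency='EUR' → inner[risk < 84] → T11
txn_id=30: currency='GBP' → outer ELSE → T11
txn_id=31: currency='JPY' → outer ELSE → T11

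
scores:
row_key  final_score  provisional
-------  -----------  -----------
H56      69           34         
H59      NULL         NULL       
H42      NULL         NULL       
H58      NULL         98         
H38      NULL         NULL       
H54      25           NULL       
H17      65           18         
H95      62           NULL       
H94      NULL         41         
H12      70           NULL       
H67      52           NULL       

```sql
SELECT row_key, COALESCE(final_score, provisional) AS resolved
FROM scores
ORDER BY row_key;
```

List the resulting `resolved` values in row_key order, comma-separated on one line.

70, 65, NULL, NULL, 25, 69, 98, NULL, 52, 41, 62

row_key=H12: final_score=70 → 70
row_key=H17: final_score=65 → 65
row_key=H38: final_score=NULL, provisional=NULL (all NULL) → NULL
row_key=H42: final_score=NULL, provisional=NULL (all NULL) → NULL
row_key=H54: final_score=25 → 25
row_key=H56: final_score=69 → 69
row_key=H58: final_score=NULL, provisional=98 → 98
row_key=H59: final_score=NULL, provisional=NULL (all NULL) → NULL
row_key=H67: final_score=52 → 52
row_key=H94: final_score=NULL, provisional=41 → 41
row_key=H95: final_score=62 → 62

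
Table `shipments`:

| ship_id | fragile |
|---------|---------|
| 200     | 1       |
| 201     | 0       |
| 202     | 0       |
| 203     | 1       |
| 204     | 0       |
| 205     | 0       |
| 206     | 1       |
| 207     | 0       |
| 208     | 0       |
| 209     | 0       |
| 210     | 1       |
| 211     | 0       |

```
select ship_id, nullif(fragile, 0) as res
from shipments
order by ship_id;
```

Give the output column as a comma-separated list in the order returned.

ship_id=200: fragile=1 vs 0: differ → 1
ship_id=201: fragile=0 vs 0: equal → NULL
ship_id=202: fragile=0 vs 0: equal → NULL
ship_id=203: fragile=1 vs 0: differ → 1
ship_id=204: fragile=0 vs 0: equal → NULL
ship_id=205: fragile=0 vs 0: equal → NULL
ship_id=206: fragile=1 vs 0: differ → 1
ship_id=207: fragile=0 vs 0: equal → NULL
ship_id=208: fragile=0 vs 0: equal → NULL
ship_id=209: fragile=0 vs 0: equal → NULL
ship_id=210: fragile=1 vs 0: differ → 1
ship_id=211: fragile=0 vs 0: equal → NULL

1, NULL, NULL, 1, NULL, NULL, 1, NULL, NULL, NULL, 1, NULL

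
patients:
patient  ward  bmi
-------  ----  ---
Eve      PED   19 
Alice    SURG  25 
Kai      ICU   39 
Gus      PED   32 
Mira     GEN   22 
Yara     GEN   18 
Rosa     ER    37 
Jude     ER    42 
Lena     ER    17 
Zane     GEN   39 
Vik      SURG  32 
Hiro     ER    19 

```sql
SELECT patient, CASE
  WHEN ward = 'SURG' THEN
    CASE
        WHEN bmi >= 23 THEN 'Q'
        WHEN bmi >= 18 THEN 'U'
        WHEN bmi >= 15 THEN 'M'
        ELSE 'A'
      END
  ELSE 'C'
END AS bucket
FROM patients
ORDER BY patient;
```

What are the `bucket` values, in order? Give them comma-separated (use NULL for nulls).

patient=Alice: ward='SURG' → inner[bmi >= 23] → Q
patient=Eve: ward='PED' → outer ELSE → C
patient=Gus: ward='PED' → outer ELSE → C
patient=Hiro: ward='ER' → outer ELSE → C
patient=Jude: ward='ER' → outer ELSE → C
patient=Kai: ward='ICU' → outer ELSE → C
patient=Lena: ward='ER' → outer ELSE → C
patient=Mira: ward='GEN' → outer ELSE → C
patient=Rosa: ward='ER' → outer ELSE → C
patient=Vik: ward='SURG' → inner[bmi >= 23] → Q
patient=Yara: ward='GEN' → outer ELSE → C
patient=Zane: ward='GEN' → outer ELSE → C

Q, C, C, C, C, C, C, C, C, Q, C, C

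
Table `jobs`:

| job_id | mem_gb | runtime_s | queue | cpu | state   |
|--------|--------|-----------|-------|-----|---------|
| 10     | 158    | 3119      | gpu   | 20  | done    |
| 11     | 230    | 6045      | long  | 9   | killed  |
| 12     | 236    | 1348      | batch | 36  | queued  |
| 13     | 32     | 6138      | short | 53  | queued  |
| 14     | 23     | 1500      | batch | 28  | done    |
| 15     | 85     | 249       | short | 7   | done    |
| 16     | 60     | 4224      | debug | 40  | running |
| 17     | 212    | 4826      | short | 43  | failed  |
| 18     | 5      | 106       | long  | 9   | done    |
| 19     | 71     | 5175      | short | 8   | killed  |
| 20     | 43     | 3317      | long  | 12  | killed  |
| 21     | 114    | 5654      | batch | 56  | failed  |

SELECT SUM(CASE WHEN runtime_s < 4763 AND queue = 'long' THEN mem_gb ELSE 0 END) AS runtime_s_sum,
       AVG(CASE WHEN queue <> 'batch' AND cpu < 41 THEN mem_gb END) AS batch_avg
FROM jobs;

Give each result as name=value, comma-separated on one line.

runtime_s_sum=48, batch_avg=93.1428571429

[runtime_s_sum: runtime_s < 4763 AND queue = 'long']
job_id=10: ✗
job_id=11: ✗
job_id=12: ✗
job_id=13: ✗
job_id=14: ✗
job_id=15: ✗
job_id=16: ✗
job_id=17: ✗
job_id=18: ✓ → 5
job_id=19: ✗
job_id=20: ✓ → 43
job_id=21: ✗
runtime_s_sum = 5 + 43 = 48
—
[batch_avg: queue <> 'batch' AND cpu < 41]
job_id=10: ✓ → 158
job_id=11: ✓ → 230
job_id=12: ✗
job_id=13: ✗
job_id=14: ✗
job_id=15: ✓ → 85
job_id=16: ✓ → 60
job_id=17: ✗
job_id=18: ✓ → 5
job_id=19: ✓ → 71
job_id=20: ✓ → 43
job_id=21: ✗
batch_avg = (158 + 230 + 85 + 60 + 5 + 71 + 43) / 7 = 93.1428571429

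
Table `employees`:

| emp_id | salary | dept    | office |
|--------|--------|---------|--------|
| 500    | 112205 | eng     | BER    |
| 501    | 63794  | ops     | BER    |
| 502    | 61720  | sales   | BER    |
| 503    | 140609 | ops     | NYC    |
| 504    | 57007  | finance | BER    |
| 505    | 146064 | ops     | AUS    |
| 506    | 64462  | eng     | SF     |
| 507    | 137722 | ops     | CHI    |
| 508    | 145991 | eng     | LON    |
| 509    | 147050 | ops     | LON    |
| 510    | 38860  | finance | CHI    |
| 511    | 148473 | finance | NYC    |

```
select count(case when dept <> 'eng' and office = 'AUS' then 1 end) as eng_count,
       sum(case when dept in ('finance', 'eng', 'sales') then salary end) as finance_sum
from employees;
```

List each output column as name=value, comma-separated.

[eng_count: dept <> 'eng' and office = 'AUS']
emp_id=500: ✗
emp_id=501: ✗
emp_id=502: ✗
emp_id=503: ✗
emp_id=504: ✗
emp_id=505: ✓ → 1
emp_id=506: ✗
emp_id=507: ✗
emp_id=508: ✗
emp_id=509: ✗
emp_id=510: ✗
emp_id=511: ✗
eng_count = COUNT(1) = 1
—
[finance_sum: dept in ('finance', 'eng', 'sales')]
emp_id=500: ✓ → 112205
emp_id=501: ✗
emp_id=502: ✓ → 61720
emp_id=503: ✗
emp_id=504: ✓ → 57007
emp_id=505: ✗
emp_id=506: ✓ → 64462
emp_id=507: ✗
emp_id=508: ✓ → 145991
emp_id=509: ✗
emp_id=510: ✓ → 38860
emp_id=511: ✓ → 148473
finance_sum = 112205 + 61720 + 57007 + 64462 + 145991 + 38860 + 148473 = 628718

eng_count=1, finance_sum=628718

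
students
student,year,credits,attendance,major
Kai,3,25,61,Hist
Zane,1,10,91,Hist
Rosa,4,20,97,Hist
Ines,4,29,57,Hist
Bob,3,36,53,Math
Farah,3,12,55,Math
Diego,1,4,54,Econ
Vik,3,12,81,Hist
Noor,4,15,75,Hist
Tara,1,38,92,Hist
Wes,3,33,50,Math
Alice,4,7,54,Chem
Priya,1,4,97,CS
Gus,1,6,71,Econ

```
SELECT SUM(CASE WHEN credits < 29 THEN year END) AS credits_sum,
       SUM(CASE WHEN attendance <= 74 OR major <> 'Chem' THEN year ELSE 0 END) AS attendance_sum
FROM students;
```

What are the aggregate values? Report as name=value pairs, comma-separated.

credits_sum=25, attendance_sum=36

[credits_sum: credits < 29]
student=Kai: ✓ → 3
student=Zane: ✓ → 1
student=Rosa: ✓ → 4
student=Ines: ✗
student=Bob: ✗
student=Farah: ✓ → 3
student=Diego: ✓ → 1
student=Vik: ✓ → 3
student=Noor: ✓ → 4
student=Tara: ✗
student=Wes: ✗
student=Alice: ✓ → 4
student=Priya: ✓ → 1
student=Gus: ✓ → 1
credits_sum = 3 + 1 + 4 + 3 + 1 + 3 + 4 + 4 + 1 + 1 = 25
—
[attendance_sum: attendance <= 74 OR major <> 'Chem']
student=Kai: ✓ → 3
student=Zane: ✓ → 1
student=Rosa: ✓ → 4
student=Ines: ✓ → 4
student=Bob: ✓ → 3
student=Farah: ✓ → 3
student=Diego: ✓ → 1
student=Vik: ✓ → 3
student=Noor: ✓ → 4
student=Tara: ✓ → 1
student=Wes: ✓ → 3
student=Alice: ✓ → 4
student=Priya: ✓ → 1
student=Gus: ✓ → 1
attendance_sum = 3 + 1 + 4 + 4 + 3 + 3 + 1 + 3 + 4 + 1 + 3 + 4 + 1 + 1 = 36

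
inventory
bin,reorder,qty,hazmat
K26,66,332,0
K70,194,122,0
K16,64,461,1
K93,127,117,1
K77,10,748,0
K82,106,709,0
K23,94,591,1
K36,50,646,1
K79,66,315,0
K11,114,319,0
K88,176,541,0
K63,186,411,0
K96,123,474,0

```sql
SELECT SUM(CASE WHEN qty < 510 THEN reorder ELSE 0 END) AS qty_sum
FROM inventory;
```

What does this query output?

940

bin=K26: ✓ → 66
bin=K70: ✓ → 194
bin=K16: ✓ → 64
bin=K93: ✓ → 127
bin=K77: ✗
bin=K82: ✗
bin=K23: ✗
bin=K36: ✗
bin=K79: ✓ → 66
bin=K11: ✓ → 114
bin=K88: ✗
bin=K63: ✓ → 186
bin=K96: ✓ → 123
qty_sum = 66 + 194 + 64 + 127 + 66 + 114 + 186 + 123 = 940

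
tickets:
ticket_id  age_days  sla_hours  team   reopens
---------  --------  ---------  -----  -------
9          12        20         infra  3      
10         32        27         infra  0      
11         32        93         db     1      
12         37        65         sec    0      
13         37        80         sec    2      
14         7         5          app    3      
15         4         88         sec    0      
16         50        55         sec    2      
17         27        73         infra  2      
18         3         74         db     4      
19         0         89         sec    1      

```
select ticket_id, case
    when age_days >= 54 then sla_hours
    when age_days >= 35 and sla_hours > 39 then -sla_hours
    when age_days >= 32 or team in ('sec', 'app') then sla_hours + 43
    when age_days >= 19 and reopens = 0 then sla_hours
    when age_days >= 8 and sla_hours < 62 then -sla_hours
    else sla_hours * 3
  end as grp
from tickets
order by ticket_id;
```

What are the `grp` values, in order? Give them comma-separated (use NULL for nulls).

ticket_id=9: age_days >= 8 and sla_hours < 62 → -20
ticket_id=10: age_days >= 32 or team in ('sec', 'app') → 70
ticket_id=11: age_days >= 32 or team in ('sec', 'app') → 136
ticket_id=12: age_days >= 35 and sla_hours > 39 → -65
ticket_id=13: age_days >= 35 and sla_hours > 39 → -80
ticket_id=14: age_days >= 32 or team in ('sec', 'app') → 48
ticket_id=15: age_days >= 32 or team in ('sec', 'app') → 131
ticket_id=16: age_days >= 35 and sla_hours > 39 → -55
ticket_id=17: ELSE → 219
ticket_id=18: ELSE → 222
ticket_id=19: age_days >= 32 or team in ('sec', 'app') → 132

-20, 70, 136, -65, -80, 48, 131, -55, 219, 222, 132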